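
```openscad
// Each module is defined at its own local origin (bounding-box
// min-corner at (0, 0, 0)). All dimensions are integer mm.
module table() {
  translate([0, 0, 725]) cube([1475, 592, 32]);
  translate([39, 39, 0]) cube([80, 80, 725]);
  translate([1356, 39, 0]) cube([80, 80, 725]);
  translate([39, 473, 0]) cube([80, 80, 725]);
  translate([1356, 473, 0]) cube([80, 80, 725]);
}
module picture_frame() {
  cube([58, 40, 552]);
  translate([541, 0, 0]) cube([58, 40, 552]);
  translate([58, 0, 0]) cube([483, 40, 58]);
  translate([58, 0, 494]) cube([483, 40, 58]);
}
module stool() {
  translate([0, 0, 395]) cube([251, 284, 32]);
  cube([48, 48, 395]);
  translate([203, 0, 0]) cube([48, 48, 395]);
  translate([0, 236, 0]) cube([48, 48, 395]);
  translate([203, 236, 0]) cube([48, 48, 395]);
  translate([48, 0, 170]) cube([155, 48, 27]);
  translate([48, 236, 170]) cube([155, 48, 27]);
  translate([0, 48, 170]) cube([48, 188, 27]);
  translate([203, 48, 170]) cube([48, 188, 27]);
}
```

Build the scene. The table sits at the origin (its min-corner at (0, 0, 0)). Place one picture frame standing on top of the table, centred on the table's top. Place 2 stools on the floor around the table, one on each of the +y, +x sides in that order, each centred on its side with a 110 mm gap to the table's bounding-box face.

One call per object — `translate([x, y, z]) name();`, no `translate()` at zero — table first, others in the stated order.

table();
translate([438, 276, 757]) picture_frame();
translate([612, 702, 0]) stool();
translate([1585, 154, 0]) stool();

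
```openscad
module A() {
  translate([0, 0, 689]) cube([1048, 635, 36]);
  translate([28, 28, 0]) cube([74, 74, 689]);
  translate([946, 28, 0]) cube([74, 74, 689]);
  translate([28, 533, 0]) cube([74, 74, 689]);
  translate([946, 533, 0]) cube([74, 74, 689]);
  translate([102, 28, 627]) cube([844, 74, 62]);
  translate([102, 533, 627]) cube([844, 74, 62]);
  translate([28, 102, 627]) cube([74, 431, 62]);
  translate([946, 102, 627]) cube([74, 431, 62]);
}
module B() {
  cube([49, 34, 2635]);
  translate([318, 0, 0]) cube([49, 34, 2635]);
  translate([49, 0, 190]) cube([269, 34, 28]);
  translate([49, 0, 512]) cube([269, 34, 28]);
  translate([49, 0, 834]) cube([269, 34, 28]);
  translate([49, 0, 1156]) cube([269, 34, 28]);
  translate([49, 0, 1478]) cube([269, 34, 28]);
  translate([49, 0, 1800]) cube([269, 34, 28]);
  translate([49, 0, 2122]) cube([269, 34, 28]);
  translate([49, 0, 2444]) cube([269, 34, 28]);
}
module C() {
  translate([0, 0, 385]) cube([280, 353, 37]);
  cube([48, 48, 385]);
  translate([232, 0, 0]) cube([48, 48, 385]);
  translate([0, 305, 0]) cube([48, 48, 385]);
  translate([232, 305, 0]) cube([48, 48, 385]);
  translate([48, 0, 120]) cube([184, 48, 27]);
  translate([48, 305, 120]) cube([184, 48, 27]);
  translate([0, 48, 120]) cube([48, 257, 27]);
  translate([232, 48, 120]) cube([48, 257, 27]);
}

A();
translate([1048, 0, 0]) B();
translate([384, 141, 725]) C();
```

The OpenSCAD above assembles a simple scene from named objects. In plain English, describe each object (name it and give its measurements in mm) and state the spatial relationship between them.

A is a table with a 1048×635 mm rectangular top, 36 mm thick, top surface at z = 725 mm, supported by four 74×74 mm square legs, each inset 28 mm from the nearest pair of top edges, running from the floor. Four apron rails, 74 mm thick and 62 mm tall, run between adjacent legs with their top edges flush with the underside of the top and their outer faces flush with the legs' outer faces.

B is a straight ladder. Two 49×34 mm vertical rails, 2635 mm tall, stand 367 mm apart (outside-to-outside) with their front faces coplanar on the −y side. 8 rungs, each 34 mm deep and 28 mm tall, span between the inner faces of the rails, front faces flush with the rails. The lowest rung's underside is at z = 190 mm and rungs are spaced 322 mm apart (underside to underside).

C is a simple wooden stool: a rectangular seat 280 mm (x) by 353 mm (y), 37 mm thick, top face at z = 422 mm, on four square legs, each 48×48 mm in cross-section. The legs rest on z = 0, each flush with a corner of the seat. Four stretchers, 48 mm wide and 27 mm tall, connect adjacent legs with their undersides at z = 120 mm, each running between the inner faces of the legs it joins and aligned with the legs' outer faces on the other axis.

The ladder is against the table's +x side, with their −y faces flush. The stool is on top of the table, centred.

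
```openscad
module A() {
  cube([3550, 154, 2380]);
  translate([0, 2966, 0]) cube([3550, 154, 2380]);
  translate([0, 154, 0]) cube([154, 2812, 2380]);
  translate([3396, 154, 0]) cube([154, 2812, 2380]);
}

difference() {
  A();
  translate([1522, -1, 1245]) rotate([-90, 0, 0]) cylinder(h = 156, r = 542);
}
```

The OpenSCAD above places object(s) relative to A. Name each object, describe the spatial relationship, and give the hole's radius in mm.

A is a house frame. The house frame has a circular hole through its front wall. The hole's radius is 542 mm.

The subtracted cylinder has r = 542 mm.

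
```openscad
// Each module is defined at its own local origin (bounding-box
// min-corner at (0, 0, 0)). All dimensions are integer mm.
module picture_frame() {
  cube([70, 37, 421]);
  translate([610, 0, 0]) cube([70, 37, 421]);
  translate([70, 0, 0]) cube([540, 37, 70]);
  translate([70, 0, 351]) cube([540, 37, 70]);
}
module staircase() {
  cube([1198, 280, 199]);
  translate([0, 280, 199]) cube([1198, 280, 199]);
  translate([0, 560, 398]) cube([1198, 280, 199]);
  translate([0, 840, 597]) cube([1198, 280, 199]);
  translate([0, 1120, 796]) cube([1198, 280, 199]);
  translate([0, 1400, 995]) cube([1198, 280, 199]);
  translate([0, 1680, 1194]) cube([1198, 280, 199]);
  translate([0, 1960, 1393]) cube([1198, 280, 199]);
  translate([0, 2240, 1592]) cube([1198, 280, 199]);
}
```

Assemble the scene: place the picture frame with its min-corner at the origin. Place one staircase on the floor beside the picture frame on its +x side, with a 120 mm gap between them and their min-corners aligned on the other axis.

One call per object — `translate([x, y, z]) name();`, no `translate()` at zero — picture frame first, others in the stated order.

picture_frame();
translate([800, 0, 0]) staircase();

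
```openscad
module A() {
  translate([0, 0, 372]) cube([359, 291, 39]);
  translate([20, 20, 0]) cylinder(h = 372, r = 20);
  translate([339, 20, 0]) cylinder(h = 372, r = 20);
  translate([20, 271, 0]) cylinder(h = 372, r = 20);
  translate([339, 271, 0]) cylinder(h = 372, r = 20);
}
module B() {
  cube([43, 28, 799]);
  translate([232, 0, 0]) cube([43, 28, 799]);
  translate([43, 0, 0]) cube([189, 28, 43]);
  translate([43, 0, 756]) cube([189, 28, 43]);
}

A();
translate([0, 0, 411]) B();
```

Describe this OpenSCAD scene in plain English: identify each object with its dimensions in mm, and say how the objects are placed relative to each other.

A is a four-legged stool. The seat is 359×291 mm, 39 mm thick, top at z = 411 mm. It stands on four round legs, each 40 mm in diameter, from z = 0 to the seat underside, each leg's axis is inset half a diameter from the nearest pair of seat edges (so the leg's bounding box is flush with the corner).

B is a picture frame with a 189×713 mm rectangular opening (x by z) and a uniform 43 mm border on every side. Frame depth is 28 mm along y. It is built from two vertical stiles running the full outside height and two horizontal rails spanning the gap between the stiles.

The picture frame is on top of the stool.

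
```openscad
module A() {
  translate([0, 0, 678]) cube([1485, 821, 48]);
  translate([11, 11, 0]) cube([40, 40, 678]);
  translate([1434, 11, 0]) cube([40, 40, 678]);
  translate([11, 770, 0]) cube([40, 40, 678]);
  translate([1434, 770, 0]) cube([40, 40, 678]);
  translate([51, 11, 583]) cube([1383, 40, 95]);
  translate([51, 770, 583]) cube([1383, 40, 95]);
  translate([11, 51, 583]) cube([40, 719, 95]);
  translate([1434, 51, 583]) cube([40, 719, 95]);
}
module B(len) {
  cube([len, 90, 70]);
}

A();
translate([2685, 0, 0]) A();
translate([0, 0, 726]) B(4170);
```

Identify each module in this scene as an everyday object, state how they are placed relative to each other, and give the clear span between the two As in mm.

Second table starts at x = 2685; first ends at x = 1485; clear span = 2685 − 1485 = 1200 mm.

A is a table. B is a beam. A beam spans the tops of two tables. The clear span between the two tables is 1200 mm.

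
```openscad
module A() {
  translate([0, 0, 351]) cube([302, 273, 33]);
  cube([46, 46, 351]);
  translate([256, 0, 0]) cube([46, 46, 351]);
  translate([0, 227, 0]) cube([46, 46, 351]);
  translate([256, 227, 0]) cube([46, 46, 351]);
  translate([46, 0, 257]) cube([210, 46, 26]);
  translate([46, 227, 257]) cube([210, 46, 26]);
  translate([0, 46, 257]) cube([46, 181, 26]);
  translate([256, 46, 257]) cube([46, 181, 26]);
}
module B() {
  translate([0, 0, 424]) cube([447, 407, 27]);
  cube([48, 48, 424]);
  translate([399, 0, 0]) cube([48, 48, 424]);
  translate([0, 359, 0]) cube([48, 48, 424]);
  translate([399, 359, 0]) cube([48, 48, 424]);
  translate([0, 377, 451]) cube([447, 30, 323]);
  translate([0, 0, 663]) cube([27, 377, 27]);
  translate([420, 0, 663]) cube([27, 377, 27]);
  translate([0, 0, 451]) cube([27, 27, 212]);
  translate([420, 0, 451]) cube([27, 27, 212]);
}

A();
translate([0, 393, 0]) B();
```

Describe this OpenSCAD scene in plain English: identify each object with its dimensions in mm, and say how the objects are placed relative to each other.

A is a simple wooden stool: a rectangular seat 302 mm (x) by 273 mm (y), 33 mm thick, top face at z = 384 mm, on four square legs, each 46×46 mm in cross-section. The legs rest on z = 0, each flush with a corner of the seat. Four stretchers, 46 mm wide and 26 mm tall, connect adjacent legs with their undersides at z = 257 mm, each running between the inner faces of the legs it joins and aligned with the legs' outer faces on the other axis.

B is a chair: 447×407 mm seat, 27 mm thick, top at z = 451 mm, on four 48 mm square corner legs flush with the seat edges. A 30 mm thick backrest slab spans the full seat width, extending 323 mm above the seat top, its back face flush with the seat's +y edge. Two armrests of 27×27 mm section run along each side from the seat's front edge to the front of the backrest, top faces 239 mm above the seat top and outer faces flush with the seat's x-edges; a 27×27 mm post under the front of each armrest stands on the seat at the front corner.

The chair is on the floor beside the stool on its +y side.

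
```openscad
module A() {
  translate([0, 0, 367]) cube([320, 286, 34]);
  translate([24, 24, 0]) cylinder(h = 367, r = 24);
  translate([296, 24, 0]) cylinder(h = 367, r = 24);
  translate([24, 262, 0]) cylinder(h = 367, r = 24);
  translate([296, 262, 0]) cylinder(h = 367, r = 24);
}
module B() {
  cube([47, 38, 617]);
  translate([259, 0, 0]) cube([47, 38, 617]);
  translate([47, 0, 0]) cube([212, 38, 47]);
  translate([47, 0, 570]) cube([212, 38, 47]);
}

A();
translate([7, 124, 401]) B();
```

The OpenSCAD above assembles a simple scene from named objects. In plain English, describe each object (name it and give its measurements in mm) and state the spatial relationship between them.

A is a simple wooden stool: a rectangular seat 320 mm (x) by 286 mm (y), 34 mm thick, top face at z = 401 mm, on four round legs, each 48 mm in diameter. The legs rest on z = 0, each leg's axis is inset half a diameter from the nearest pair of seat edges (so the leg's bounding box is flush with the corner).

B is a rectangular picture frame lying in the x–z plane (depth along y). The opening is 212 mm wide (x) by 523 mm tall (z), surrounded by a border 47 mm wide on all four sides. The frame is 38 mm deep and is made of two full-height vertical stiles with two horizontal rails fitted between them.

The picture frame is on top of the stool, centred.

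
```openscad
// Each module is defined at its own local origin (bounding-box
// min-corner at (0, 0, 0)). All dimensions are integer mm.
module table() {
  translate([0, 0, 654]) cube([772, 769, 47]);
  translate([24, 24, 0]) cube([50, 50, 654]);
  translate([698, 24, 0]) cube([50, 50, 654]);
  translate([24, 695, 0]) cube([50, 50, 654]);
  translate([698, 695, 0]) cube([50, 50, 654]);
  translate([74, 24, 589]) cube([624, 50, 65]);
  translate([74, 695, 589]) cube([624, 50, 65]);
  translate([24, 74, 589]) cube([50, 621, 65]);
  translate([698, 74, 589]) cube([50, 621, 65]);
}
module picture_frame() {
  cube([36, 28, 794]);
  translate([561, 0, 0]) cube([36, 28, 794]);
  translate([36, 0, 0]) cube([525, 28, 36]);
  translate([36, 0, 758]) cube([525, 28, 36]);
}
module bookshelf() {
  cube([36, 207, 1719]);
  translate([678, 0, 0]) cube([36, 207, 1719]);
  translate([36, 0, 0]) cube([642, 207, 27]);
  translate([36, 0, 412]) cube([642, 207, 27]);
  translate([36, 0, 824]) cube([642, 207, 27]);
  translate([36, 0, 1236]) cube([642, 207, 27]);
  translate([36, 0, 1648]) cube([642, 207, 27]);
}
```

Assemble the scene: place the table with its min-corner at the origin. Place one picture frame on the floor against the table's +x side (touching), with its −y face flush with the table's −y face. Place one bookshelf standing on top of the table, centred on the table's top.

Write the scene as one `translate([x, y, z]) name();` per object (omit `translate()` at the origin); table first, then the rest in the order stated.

table();
translate([772, 0, 0]) picture_frame();
translate([29, 281, 701]) bookshelf();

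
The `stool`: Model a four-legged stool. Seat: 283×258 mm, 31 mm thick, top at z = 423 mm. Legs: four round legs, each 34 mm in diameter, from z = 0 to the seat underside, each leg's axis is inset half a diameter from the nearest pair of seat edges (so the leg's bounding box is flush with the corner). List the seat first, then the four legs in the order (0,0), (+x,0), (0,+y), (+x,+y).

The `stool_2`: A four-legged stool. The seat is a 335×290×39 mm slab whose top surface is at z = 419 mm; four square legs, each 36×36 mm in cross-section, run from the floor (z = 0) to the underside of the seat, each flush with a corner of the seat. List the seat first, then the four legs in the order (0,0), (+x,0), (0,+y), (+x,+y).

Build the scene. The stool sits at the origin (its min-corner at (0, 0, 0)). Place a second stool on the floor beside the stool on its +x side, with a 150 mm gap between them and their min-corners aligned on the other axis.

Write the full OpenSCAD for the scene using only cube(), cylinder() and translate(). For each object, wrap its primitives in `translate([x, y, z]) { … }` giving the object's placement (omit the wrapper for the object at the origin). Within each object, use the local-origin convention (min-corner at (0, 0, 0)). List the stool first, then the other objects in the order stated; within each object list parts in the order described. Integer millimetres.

translate([0, 0, 392]) cube([283, 258, 31]);
translate([17, 17, 0]) cylinder(h = 392, r = 17);
translate([266, 17, 0]) cylinder(h = 392, r = 17);
translate([17, 241, 0]) cylinder(h = 392, r = 17);
translate([266, 241, 0]) cylinder(h = 392, r = 17);
translate([433, 0, 0]) {
  translate([0, 0, 380]) cube([335, 290, 39]);
  cube([36, 36, 380]);
  translate([299, 0, 0]) cube([36, 36, 380]);
  translate([0, 254, 0]) cube([36, 36, 380]);
  translate([299, 254, 0]) cube([36, 36, 380]);
}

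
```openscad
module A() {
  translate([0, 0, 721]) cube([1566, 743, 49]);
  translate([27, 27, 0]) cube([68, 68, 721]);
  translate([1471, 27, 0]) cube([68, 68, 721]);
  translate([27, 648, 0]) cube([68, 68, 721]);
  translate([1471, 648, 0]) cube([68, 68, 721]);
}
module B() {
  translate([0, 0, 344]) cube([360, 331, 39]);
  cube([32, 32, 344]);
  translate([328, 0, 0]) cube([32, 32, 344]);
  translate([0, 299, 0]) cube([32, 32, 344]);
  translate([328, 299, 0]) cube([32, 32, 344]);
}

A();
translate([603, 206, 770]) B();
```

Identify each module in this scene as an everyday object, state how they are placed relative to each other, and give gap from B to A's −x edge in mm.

A is a table. B is a stool. The stool is on top of the table, centred. The gap from the stool to the table's −x edge is 603 mm.

The stool's min-x is at 603; the table's min-x is 0; gap = 603 mm.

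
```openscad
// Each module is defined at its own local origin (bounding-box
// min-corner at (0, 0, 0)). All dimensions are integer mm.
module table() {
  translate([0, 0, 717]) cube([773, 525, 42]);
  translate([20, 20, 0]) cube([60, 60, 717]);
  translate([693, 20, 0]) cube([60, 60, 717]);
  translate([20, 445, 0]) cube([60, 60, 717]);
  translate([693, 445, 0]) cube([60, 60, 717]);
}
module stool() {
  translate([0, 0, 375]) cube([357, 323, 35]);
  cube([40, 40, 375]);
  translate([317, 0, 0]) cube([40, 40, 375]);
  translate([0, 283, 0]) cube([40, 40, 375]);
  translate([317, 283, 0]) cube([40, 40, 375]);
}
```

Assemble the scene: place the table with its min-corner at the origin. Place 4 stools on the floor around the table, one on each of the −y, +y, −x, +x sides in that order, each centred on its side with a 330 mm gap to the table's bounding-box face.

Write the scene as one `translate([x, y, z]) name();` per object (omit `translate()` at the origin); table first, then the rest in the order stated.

table();
translate([208, -653, 0]) stool();
translate([208, 855, 0]) stool();
translate([-687, 101, 0]) stool();
translate([1103, 101, 0]) stool();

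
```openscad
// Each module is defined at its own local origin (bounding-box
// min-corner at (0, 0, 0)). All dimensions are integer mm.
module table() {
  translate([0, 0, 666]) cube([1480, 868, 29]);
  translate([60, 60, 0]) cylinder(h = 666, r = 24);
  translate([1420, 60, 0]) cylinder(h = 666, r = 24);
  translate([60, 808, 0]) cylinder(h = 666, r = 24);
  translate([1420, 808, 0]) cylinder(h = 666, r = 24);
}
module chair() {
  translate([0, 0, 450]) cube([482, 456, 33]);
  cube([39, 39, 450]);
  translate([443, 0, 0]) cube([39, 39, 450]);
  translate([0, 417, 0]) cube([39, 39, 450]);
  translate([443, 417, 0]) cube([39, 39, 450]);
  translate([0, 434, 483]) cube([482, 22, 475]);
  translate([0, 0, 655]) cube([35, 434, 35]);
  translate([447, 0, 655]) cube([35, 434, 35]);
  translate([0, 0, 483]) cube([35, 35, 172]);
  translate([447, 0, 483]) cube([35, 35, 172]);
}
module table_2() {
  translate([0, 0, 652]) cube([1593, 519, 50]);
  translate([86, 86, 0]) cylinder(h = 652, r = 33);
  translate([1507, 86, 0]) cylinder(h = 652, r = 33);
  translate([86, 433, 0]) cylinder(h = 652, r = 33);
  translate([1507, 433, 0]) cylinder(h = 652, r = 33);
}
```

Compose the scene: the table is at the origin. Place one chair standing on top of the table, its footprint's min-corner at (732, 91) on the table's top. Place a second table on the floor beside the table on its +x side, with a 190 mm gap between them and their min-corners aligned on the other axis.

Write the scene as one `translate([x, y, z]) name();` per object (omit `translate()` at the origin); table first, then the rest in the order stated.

table();
translate([732, 91, 695]) chair();
translate([1670, 0, 0]) table_2();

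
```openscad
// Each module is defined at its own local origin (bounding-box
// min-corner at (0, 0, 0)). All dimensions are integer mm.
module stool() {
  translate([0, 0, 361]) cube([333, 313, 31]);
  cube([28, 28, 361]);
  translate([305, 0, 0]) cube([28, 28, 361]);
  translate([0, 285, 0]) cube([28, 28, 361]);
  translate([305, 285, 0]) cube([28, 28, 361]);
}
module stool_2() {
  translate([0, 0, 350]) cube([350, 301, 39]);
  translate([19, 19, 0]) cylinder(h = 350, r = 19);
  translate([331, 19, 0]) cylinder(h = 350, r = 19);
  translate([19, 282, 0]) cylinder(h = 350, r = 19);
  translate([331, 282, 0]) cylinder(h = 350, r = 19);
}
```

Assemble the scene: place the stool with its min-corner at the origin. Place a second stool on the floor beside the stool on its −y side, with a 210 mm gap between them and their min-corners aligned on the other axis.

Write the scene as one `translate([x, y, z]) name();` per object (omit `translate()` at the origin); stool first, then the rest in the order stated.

stool();
translate([0, -511, 0]) stool_2();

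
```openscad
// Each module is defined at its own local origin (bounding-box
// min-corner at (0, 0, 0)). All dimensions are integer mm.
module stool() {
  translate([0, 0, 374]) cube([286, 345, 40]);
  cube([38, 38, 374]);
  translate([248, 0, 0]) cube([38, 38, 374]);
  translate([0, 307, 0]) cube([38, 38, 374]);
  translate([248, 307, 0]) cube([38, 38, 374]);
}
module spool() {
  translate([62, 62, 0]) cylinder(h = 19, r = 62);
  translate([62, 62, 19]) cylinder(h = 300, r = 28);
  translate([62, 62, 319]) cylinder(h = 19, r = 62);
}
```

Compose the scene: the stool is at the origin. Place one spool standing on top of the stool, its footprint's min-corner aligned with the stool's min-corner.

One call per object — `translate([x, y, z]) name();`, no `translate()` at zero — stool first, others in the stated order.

stool();
translate([0, 0, 414]) spool();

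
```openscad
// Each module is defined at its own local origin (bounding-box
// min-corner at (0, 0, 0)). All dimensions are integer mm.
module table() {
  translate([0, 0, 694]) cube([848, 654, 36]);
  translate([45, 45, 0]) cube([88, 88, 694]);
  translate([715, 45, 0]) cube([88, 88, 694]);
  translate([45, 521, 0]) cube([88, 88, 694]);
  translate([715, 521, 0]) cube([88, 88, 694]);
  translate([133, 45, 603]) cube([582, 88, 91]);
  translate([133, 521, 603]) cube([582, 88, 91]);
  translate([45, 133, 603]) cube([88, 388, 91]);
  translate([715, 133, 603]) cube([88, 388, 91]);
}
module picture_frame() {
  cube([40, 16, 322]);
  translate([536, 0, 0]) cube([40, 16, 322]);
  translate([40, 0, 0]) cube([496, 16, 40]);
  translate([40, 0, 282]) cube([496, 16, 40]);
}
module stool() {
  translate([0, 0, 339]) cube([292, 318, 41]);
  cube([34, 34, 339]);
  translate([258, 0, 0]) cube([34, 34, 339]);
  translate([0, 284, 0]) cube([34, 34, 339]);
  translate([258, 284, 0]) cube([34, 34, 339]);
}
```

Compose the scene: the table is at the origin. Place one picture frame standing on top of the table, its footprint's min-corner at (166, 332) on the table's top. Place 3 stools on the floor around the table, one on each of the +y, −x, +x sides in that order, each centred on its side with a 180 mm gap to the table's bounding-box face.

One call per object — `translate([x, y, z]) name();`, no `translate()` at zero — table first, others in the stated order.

table();
translate([166, 332, 730]) picture_frame();
translate([278, 834, 0]) stool();
translate([-472, 168, 0]) stool();
translate([1028, 168, 0]) stool();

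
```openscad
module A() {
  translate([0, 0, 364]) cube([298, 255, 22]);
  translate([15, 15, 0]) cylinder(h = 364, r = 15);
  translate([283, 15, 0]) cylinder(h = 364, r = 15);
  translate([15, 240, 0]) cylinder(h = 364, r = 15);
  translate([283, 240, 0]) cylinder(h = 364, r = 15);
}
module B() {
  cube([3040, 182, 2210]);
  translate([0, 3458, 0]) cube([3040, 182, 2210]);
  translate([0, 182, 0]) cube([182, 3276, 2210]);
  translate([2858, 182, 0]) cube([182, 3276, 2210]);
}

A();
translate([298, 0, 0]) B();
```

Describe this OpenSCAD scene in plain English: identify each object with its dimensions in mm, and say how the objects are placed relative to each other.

A is a four-legged stool. The seat is 298×255 mm, 22 mm thick, top at z = 386 mm. It stands on four round legs, each 30 mm in diameter, from z = 0 to the seat underside, each leg's axis is inset half a diameter from the nearest pair of seat edges (so the leg's bounding box is flush with the corner).

B is a box-shaped house frame (walls only): outside footprint 3040×3640 mm, wall height 2210 mm, wall thickness 182 mm. The two y-facing walls run the full x-width; the two x-facing walls fit between the inner faces of the y-facing walls.

The house frame is against the stool's +x side, with their −y faces flush.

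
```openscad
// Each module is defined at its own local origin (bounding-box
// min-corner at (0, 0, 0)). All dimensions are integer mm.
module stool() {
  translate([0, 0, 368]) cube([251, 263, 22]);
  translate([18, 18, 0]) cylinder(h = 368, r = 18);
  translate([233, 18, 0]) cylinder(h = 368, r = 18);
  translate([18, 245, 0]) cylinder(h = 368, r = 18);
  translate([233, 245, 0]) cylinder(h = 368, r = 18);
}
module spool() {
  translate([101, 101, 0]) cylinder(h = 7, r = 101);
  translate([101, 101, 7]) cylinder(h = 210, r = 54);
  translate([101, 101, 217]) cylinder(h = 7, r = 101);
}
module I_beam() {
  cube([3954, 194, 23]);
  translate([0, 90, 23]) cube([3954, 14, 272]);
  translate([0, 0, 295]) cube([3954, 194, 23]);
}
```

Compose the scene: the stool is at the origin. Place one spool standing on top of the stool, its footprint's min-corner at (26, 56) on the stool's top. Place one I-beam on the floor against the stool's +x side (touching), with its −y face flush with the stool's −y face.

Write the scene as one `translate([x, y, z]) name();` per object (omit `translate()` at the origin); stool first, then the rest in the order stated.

stool();
translate([26, 56, 390]) spool();
translate([251, 0, 0]) I_beam();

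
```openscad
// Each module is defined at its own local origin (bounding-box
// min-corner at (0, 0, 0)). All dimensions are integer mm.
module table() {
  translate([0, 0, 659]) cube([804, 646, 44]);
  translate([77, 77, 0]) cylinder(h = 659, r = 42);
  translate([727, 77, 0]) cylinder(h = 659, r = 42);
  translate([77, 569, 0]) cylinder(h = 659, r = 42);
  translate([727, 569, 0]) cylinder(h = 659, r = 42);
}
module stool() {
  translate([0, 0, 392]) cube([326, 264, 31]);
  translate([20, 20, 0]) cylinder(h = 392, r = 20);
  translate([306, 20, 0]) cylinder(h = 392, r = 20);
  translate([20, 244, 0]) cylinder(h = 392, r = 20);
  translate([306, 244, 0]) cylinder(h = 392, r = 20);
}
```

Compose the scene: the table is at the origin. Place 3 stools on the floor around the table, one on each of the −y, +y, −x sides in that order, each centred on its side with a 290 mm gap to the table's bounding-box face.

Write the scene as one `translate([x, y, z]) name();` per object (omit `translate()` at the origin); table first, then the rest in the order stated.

table();
translate([239, -554, 0]) stool();
translate([239, 936, 0]) stool();
translate([-616, 191, 0]) stool();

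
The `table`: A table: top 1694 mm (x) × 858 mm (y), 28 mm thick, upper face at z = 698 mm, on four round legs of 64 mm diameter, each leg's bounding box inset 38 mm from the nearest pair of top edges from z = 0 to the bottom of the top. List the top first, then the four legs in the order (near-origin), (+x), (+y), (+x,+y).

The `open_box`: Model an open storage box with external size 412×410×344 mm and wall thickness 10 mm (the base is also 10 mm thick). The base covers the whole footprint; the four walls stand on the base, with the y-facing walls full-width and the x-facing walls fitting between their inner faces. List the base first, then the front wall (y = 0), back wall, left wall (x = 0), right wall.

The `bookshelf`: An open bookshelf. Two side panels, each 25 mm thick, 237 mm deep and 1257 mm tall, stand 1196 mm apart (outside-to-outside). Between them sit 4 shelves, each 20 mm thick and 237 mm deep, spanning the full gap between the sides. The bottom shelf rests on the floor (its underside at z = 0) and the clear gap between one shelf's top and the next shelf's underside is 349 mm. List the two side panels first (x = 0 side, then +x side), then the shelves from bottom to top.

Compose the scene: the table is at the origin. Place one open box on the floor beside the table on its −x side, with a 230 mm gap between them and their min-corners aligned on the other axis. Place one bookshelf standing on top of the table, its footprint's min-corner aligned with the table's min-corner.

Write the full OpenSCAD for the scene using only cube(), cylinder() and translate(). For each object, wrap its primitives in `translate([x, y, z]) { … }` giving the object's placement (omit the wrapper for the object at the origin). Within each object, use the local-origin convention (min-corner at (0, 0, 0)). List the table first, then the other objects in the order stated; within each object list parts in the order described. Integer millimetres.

translate([0, 0, 670]) cube([1694, 858, 28]);
translate([70, 70, 0]) cylinder(h = 670, r = 32);
translate([1624, 70, 0]) cylinder(h = 670, r = 32);
translate([70, 788, 0]) cylinder(h = 670, r = 32);
translate([1624, 788, 0]) cylinder(h = 670, r = 32);
translate([-642, 0, 0]) {
  cube([412, 410, 10]);
  translate([0, 0, 10]) cube([412, 10, 334]);
  translate([0, 400, 10]) cube([412, 10, 334]);
  translate([0, 10, 10]) cube([10, 390, 334]);
  translate([402, 10, 10]) cube([10, 390, 334]);
}
translate([0, 0, 698]) {
  cube([25, 237, 1257]);
  translate([1171, 0, 0]) cube([25, 237, 1257]);
  translate([25, 0, 0]) cube([1146, 237, 20]);
  translate([25, 0, 369]) cube([1146, 237, 20]);
  translate([25, 0, 738]) cube([1146, 237, 20]);
  translate([25, 0, 1107]) cube([1146, 237, 20]);
}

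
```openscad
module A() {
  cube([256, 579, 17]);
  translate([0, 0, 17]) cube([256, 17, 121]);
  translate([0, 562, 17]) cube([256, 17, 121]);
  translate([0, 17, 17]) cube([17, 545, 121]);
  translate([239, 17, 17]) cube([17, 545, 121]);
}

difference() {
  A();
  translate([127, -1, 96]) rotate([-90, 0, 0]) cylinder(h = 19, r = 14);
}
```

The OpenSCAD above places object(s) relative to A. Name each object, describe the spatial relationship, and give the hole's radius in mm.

The subtracted cylinder has r = 14 mm.

A is an open box. The open box has a circular hole through its front wall. The hole's radius is 14 mm.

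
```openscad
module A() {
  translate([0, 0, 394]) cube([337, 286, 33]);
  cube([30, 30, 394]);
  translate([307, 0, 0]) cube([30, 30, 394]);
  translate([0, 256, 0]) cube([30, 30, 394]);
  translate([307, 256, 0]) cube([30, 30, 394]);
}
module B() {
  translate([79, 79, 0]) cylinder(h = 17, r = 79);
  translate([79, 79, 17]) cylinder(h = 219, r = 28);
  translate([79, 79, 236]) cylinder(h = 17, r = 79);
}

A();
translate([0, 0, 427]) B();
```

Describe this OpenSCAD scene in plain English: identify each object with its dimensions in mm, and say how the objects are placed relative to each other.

A is a four-legged stool. The seat is 337×286 mm, 33 mm thick, top at z = 427 mm. It stands on four square legs, each 30×30 mm in cross-section, from z = 0 to the seat underside, each flush with a corner of the seat.

B is a spool: two coaxial disc flanges of radius 79 mm and thickness 17 mm, joined by a core cylinder of radius 28 mm and height 219 mm. The lower flange rests on z = 0 and the three cylinders share a vertical axis.

The spool is on top of the stool.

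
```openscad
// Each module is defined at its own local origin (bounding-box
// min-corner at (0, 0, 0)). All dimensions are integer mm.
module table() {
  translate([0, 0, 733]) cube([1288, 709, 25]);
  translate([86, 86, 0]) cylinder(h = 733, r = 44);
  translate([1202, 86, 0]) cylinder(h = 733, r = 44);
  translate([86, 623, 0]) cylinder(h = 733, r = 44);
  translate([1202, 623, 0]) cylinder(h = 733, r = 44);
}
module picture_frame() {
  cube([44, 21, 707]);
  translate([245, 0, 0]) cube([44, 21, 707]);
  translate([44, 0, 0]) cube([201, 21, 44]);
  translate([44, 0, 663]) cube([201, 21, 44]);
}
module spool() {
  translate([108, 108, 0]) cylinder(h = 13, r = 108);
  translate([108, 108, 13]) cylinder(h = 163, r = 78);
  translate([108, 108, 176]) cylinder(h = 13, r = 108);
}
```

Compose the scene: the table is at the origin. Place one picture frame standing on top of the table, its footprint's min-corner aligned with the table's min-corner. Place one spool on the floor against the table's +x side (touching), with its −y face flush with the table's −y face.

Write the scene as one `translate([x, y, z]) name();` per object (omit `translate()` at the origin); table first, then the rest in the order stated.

table();
translate([0, 0, 758]) picture_frame();
translate([1288, 0, 0]) spool();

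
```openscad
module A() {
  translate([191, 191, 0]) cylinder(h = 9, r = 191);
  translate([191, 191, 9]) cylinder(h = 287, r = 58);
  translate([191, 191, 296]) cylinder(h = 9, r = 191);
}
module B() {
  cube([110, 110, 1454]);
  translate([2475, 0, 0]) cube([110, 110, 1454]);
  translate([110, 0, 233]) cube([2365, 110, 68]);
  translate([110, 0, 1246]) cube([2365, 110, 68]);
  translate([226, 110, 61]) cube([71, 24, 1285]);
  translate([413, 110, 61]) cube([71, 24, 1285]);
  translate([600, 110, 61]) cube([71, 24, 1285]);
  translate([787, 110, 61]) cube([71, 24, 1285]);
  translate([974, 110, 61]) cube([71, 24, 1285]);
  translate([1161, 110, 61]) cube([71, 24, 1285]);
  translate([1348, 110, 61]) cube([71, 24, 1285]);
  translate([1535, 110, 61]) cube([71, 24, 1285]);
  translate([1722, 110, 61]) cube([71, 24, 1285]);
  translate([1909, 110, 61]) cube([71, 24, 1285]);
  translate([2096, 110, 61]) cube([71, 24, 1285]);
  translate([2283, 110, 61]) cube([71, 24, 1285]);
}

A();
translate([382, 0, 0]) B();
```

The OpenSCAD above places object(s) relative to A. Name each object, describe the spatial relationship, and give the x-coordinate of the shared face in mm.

A is a spool. B is a fence section. The fence section is against the spool's +x side, with their −y faces flush. The x-coordinate of the shared face is 382 mm.

The spool's +x face and the fence section's −x face are both at x = 382 mm.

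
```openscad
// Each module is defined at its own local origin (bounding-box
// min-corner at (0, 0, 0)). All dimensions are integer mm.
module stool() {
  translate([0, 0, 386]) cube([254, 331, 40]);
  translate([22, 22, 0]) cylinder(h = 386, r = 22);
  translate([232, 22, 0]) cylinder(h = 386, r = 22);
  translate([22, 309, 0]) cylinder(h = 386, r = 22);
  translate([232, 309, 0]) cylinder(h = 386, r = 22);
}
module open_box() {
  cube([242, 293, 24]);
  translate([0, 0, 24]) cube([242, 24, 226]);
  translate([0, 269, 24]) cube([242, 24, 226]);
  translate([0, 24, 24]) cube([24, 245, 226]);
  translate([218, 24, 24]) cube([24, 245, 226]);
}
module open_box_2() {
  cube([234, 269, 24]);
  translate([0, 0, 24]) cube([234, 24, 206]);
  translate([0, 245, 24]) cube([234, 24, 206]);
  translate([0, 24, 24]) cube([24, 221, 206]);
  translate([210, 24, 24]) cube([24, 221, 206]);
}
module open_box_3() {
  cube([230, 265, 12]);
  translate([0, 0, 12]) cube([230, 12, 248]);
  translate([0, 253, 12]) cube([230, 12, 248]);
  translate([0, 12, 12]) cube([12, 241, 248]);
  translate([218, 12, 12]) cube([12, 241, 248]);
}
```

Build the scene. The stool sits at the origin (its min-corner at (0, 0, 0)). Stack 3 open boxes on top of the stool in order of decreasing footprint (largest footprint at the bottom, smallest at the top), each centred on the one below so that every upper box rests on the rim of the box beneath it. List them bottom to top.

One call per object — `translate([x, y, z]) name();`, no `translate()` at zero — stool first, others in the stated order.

stool();
translate([6, 19, 426]) open_box();
translate([10, 31, 676]) open_box_2();
translate([12, 33, 906]) open_box_3();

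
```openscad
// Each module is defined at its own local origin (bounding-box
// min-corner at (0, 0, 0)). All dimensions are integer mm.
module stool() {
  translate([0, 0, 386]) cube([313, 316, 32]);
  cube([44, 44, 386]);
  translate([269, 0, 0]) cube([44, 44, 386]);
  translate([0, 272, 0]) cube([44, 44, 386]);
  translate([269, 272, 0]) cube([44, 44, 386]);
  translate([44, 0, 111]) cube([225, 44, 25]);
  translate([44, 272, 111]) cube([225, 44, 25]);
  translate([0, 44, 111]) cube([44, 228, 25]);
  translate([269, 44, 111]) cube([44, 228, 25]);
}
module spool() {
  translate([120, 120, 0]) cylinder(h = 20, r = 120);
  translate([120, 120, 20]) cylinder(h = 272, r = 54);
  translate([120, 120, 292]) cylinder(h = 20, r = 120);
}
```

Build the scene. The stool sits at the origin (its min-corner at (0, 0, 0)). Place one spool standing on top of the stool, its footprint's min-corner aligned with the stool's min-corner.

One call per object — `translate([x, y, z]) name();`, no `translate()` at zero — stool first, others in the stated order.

stool();
translate([0, 0, 418]) spool();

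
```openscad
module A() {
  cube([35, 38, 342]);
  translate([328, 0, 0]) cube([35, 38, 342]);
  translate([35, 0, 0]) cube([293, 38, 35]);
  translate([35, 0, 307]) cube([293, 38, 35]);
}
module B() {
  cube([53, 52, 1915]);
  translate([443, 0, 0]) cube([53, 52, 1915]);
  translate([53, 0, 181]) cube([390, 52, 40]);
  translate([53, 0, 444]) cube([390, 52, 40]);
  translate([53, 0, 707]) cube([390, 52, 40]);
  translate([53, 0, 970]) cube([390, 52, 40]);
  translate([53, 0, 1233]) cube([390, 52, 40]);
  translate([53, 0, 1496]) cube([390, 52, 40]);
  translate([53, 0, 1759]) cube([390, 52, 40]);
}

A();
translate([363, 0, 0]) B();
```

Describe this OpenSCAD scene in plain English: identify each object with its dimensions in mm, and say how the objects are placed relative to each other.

A is a rectangular picture frame lying in the x–z plane (depth along y). The opening is 293 mm wide (x) by 272 mm tall (z), surrounded by a border 35 mm wide on all four sides. The frame is 38 mm deep and is made of two full-height vertical stiles with two horizontal rails fitted between them.

B is a straight ladder. Two 53×52 mm vertical rails, 1915 mm tall, stand 496 mm apart (outside-to-outside) with their front faces coplanar on the −y side. 7 rungs, each 52 mm deep and 40 mm tall, span between the inner faces of the rails, front faces flush with the rails. The lowest rung's underside is at z = 181 mm and rungs are spaced 263 mm apart (underside to underside).

The ladder is against the picture frame's +x side, with their −y faces flush.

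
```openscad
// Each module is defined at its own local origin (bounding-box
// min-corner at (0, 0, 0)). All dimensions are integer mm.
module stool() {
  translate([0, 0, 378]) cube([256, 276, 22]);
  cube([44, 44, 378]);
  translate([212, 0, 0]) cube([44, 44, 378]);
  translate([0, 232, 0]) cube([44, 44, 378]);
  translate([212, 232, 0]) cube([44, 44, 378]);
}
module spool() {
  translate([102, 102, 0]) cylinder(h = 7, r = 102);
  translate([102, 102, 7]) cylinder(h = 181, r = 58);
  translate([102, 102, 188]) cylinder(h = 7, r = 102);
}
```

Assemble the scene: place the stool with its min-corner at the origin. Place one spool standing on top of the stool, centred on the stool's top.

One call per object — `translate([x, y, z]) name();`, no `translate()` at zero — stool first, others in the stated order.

stool();
translate([26, 36, 400]) spool();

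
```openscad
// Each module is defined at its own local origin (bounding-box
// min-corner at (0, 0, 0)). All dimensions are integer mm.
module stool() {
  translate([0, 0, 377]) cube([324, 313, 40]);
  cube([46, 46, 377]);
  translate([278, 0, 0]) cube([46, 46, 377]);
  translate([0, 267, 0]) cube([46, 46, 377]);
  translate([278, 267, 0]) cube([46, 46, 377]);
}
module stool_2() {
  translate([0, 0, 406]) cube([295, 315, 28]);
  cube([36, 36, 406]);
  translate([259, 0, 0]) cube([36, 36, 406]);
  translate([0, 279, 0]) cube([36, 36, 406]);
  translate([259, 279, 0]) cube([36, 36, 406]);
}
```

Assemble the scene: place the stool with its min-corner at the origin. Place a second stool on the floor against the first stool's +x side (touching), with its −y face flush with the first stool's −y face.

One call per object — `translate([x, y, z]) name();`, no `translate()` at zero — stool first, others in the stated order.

stool();
translate([324, 0, 0]) stool_2();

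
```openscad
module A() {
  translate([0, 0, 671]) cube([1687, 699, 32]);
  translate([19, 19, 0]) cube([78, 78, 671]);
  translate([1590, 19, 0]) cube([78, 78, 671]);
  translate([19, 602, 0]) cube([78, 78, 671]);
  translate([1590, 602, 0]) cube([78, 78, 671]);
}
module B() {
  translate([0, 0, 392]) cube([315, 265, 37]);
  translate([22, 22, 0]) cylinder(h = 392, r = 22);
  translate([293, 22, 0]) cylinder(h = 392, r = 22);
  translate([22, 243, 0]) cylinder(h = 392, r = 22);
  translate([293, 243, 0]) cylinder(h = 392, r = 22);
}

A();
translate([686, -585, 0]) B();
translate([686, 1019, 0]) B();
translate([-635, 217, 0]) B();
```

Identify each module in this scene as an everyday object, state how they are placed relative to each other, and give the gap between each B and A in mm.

Each stool's nearest face is 320 mm from the table's bounding box.

A is a table. B is a stool. Three stools sit around the table at the −y, +y, −x sides. The gap between each stool and the table is 320 mm.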